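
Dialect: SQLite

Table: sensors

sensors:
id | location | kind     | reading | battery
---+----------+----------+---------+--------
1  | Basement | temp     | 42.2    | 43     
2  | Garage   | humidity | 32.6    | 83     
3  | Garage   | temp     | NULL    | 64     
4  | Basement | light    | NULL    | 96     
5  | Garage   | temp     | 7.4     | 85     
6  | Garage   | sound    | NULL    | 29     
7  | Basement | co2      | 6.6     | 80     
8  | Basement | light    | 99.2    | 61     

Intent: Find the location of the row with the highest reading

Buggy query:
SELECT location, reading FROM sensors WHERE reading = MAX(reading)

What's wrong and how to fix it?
Bug: WHERE is evaluated per row; an aggregate over the whole table isn't defined there

Fix: Wrap MAX in a scalar subquery so WHERE compares against a single value

Corrected query:
SELECT location, reading FROM sensors WHERE reading = (SELECT MAX(reading) FROM sensors)

Result:
location | reading
---------+--------
Basement | 99.2   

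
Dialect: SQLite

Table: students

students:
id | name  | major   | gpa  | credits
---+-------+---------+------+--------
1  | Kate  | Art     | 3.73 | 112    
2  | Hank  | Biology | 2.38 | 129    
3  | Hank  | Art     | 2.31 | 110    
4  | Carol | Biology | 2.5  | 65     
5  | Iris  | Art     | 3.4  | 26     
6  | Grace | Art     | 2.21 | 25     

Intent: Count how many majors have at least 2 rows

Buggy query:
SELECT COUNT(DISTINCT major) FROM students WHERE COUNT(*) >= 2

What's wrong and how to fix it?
Bug: WHERE filters individual rows, not groups, so a group-level COUNT is invalid there

Fix: Use a subquery that GROUPs and filters with HAVING, then count its rows

Corrected query:
SELECT COUNT(*) FROM (SELECT major FROM students GROUP BY major HAVING COUNT(*) >= 2)

Result:
COUNT(*)
--------
2       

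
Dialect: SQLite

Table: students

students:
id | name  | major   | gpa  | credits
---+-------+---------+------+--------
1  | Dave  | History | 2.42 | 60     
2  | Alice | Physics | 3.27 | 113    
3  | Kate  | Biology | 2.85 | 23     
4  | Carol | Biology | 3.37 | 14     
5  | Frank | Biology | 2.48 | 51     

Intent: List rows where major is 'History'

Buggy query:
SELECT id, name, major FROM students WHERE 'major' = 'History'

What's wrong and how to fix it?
Bug: Single quotes denote string literals in SQL; the column name is being compared as a constant string

Fix: Remove the quotes around the column name (or use double quotes for an identifier)

Corrected query:
SELECT id, name, major FROM students WHERE major = 'History'

Result:
id | name | major  
---+------+--------
1  | Dave | History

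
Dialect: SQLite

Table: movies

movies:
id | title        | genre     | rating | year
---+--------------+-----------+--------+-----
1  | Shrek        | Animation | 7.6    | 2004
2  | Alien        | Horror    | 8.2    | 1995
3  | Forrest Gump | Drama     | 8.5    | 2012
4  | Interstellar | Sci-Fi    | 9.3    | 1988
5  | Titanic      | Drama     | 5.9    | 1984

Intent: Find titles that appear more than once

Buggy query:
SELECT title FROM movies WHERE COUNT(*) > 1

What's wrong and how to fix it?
Bug: COUNT(*) is an aggregate and cannot be used in WHERE

Fix: GROUP BY title, then filter groups with HAVING COUNT(*) > 1

Corrected query:
SELECT title FROM movies GROUP BY title HAVING COUNT(*) > 1

Result:
(no rows)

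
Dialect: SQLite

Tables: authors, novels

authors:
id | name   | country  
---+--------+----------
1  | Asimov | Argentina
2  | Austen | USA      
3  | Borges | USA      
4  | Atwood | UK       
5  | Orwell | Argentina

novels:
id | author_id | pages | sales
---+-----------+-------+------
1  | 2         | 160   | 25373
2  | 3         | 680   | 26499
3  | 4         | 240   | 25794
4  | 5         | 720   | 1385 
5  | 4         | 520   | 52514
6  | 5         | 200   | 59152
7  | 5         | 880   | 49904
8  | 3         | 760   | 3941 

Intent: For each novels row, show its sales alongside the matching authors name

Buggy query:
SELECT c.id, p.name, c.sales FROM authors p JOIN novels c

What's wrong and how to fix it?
Bug: Missing join condition: each novels row is matched to all authors rows instead of just its own

Fix: Specify the join condition linking the foreign key to the parent id

Corrected query:
SELECT c.id, p.name, c.sales FROM authors p JOIN novels c ON c.author_id = p.id

Result:
id | name   | sales
---+--------+------
1  | Austen | 25373
2  | Borges | 26499
3  | Atwood | 25794
4  | Orwell | 1385 
5  | Atwood | 52514
6  | Orwell | 59152
7  | Orwell | 49904
8  | Borges | 3941 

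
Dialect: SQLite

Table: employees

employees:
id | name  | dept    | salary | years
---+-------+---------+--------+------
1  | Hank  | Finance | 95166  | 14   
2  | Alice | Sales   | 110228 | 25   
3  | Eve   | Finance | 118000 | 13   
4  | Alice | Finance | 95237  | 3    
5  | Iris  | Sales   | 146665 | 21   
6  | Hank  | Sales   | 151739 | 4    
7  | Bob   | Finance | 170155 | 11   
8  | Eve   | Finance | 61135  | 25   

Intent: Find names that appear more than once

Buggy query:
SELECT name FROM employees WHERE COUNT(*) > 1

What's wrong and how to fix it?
Bug: WHERE can't reference COUNT(*); aggregates are computed after WHERE

Fix: GROUP BY name, then filter groups with HAVING COUNT(*) > 1

Corrected query:
SELECT name FROM employees GROUP BY name HAVING COUNT(*) > 1

Result:
name 
-----
Alice
Eve  
Hank 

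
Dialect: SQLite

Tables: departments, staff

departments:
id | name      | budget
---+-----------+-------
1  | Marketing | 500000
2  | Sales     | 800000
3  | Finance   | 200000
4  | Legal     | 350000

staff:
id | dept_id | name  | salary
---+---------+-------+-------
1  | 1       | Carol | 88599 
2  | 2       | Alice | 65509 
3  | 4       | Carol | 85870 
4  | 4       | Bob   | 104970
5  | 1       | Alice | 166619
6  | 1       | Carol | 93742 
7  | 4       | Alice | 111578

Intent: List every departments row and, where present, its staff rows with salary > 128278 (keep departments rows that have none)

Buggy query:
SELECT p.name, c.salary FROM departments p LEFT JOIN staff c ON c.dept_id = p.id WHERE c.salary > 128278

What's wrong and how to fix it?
Bug: Filtering c.salary in WHERE discards the NULL rows produced by LEFT JOIN, turning it into an inner join

Fix: Move the right-table condition into the ON clause so unmatched parents are kept

Corrected query:
SELECT p.name, c.salary FROM departments p LEFT JOIN staff c ON c.dept_id = p.id AND c.salary > 128278

Result:
name      | salary
----------+-------
Marketing | 166619
Sales     | NULL  
Finance   | NULL  
Legal     | NULL  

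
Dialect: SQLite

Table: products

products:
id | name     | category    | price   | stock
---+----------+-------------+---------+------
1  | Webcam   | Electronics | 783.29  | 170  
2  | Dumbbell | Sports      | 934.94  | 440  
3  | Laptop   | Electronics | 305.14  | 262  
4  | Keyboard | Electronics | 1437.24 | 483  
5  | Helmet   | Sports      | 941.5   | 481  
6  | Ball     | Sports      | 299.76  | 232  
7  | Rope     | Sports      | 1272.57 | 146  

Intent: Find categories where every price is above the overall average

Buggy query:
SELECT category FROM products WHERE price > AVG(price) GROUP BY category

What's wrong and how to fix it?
Bug: AVG() is an aggregate; it can't sit directly in WHERE

Fix: Use a subquery for AVG and a HAVING MIN(...) filter so the condition holds for every row in the group

Corrected query:
SELECT category FROM products GROUP BY category HAVING MIN(price) > (SELECT AVG(price) FROM products)

Result:
(no rows)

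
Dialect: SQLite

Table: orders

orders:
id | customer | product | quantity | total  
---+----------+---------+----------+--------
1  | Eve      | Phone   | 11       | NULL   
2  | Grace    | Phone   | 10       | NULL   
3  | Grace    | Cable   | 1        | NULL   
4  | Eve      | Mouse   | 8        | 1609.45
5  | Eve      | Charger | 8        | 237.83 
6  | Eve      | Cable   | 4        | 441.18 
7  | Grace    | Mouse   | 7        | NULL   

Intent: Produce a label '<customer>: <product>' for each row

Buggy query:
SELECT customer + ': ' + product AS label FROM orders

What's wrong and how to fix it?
Bug: '+' is numeric addition; on text columns SQLite converts them to 0 instead of concatenating

Fix: Use the || operator for string concatenation

Corrected query:
SELECT customer || ': ' || product AS label FROM orders

Result:
label       
------------
Eve: Phone  
Grace: Phone
Grace: Cable
Eve: Mouse  
Eve: Charger
Eve: Cable  
Grace: Mouse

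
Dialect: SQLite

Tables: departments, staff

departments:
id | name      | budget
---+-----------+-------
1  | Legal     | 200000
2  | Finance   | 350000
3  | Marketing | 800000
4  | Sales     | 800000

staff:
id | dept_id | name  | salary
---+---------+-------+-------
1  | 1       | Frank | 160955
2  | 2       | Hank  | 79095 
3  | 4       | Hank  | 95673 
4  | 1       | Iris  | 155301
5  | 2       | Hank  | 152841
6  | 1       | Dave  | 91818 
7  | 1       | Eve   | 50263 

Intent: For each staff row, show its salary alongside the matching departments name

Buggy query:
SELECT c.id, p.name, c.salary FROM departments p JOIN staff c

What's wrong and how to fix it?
Bug: JOIN with no ON clause produces a cartesian product; every staff row pairs with every departments row

Fix: Add ON c.dept_id = p.id to the JOIN

Corrected query:
SELECT c.id, p.name, c.salary FROM departments p JOIN staff c ON c.dept_id = p.id

Result:
id | name    | salary
---+---------+-------
1  | Legal   | 160955
2  | Finance | 79095 
3  | Sales   | 95673 
4  | Legal   | 155301
5  | Finance | 152841
6  | Legal   | 91818 
7  | Legal   | 50263 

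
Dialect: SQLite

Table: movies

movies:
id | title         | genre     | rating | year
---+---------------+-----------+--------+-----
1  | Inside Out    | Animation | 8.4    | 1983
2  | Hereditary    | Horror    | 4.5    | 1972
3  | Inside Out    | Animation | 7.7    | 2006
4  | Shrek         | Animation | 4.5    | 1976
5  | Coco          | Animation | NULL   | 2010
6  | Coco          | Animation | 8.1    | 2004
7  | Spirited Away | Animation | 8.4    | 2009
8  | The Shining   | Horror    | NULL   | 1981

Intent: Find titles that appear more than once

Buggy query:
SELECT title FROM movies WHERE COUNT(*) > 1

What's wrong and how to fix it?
Bug: COUNT(*) is an aggregate and cannot be used in WHERE

Fix: Group first, then use HAVING for the count condition

Corrected query:
SELECT title FROM movies GROUP BY title HAVING COUNT(*) > 1

Result:
title     
----------
Coco      
Inside Out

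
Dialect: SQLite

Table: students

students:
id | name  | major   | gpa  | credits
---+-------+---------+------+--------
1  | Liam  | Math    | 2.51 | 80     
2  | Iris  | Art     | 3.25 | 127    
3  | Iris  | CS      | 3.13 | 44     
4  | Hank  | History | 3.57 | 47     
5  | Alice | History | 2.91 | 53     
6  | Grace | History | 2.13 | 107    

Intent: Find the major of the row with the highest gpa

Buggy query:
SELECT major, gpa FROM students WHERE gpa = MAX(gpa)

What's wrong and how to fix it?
Bug: WHERE is evaluated per row; an aggregate over the whole table isn't defined there

Fix: Wrap MAX in a scalar subquery so WHERE compares against a single value

Corrected query:
SELECT major, gpa FROM students WHERE gpa = (SELECT MAX(gpa) FROM students)

Result:
major   | gpa 
--------+-----
History | 3.57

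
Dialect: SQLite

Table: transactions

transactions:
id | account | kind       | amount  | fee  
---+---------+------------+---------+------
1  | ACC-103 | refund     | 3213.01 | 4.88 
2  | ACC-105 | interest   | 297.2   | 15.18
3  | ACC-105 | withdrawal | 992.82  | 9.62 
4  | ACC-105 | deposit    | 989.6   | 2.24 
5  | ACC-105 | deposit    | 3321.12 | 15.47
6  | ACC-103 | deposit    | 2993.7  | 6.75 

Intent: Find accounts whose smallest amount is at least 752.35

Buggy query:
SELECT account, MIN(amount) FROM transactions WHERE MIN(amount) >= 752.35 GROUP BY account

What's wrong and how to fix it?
Bug: Aggregates like MIN are computed per group after WHERE runs

Fix: Replace WHERE with HAVING after the GROUP BY

Corrected query:
SELECT account, MIN(amount) FROM transactions GROUP BY account HAVING MIN(amount) >= 752.35

Result:
account | MIN(amount)
--------+------------
ACC-103 | 2993.7     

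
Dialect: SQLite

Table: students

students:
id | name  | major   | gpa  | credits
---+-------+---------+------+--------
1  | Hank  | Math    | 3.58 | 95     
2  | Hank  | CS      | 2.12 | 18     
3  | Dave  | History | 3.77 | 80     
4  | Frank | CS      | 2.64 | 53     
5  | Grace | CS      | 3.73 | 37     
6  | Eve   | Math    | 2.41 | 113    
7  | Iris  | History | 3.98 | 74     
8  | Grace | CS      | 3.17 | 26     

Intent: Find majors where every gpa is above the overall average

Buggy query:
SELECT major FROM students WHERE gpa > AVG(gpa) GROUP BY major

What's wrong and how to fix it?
Bug: AVG() is an aggregate; it can't sit directly in WHERE

Fix: Use a subquery for AVG and a HAVING MIN(...) filter so the condition holds for every row in the group

Corrected query:
SELECT major FROM students GROUP BY major HAVING MIN(gpa) > (SELECT AVG(gpa) FROM students)

Result:
major  
-------
History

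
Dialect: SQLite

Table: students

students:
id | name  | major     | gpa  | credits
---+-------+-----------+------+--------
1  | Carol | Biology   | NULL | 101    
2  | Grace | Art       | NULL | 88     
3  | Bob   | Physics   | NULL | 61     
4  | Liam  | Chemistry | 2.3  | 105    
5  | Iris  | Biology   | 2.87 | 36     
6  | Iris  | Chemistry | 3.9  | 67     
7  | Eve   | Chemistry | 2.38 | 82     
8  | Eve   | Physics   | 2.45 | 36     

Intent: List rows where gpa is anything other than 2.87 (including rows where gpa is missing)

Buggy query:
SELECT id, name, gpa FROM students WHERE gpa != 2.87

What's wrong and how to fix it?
Bug: 'gpa != 2.87' is unknown when gpa is NULL, so NULL rows are silently excluded

Fix: Handle NULL separately with IS NULL alongside the inequality

Corrected query:
SELECT id, name, gpa FROM students WHERE gpa != 2.87 OR gpa IS NULL

Result:
id | name  | gpa 
---+-------+-----
1  | Carol | NULL
2  | Grace | NULL
3  | Bob   | NULL
4  | Liam  | 2.3 
6  | Iris  | 3.9 
7  | Eve   | 2.38
8  | Eve   | 2.45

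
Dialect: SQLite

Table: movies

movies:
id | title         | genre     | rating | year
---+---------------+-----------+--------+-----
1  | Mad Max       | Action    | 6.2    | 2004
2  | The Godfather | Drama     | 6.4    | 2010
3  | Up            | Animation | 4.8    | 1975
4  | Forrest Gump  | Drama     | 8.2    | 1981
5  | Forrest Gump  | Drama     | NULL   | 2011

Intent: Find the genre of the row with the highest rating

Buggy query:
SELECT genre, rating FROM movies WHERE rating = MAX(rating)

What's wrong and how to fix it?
Bug: MAX(rating) is an aggregate and cannot be used directly in WHERE

Fix: Use a subquery: WHERE rating = (SELECT MAX(rating) FROM movies)

Corrected query:
SELECT genre, rating FROM movies WHERE rating = (SELECT MAX(rating) FROM movies)

Result:
genre | rating
------+-------
Drama | 8.2   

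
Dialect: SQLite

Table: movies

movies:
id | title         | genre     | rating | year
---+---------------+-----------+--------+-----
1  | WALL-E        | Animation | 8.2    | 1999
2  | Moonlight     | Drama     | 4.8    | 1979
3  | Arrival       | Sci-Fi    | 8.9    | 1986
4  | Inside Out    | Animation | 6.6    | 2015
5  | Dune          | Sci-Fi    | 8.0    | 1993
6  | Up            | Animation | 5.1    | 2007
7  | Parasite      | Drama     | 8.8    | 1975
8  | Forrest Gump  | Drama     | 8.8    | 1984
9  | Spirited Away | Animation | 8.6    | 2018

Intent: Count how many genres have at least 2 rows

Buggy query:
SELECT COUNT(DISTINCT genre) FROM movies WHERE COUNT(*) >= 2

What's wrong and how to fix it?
Bug: COUNT(*) cannot appear in WHERE; the per-group count doesn't exist yet

Fix: Group first with HAVING COUNT(*) >= 2, then COUNT the resulting groups

Corrected query:
SELECT COUNT(*) FROM (SELECT genre FROM movies GROUP BY genre HAVING COUNT(*) >= 2)

Result:
COUNT(*)
--------
3       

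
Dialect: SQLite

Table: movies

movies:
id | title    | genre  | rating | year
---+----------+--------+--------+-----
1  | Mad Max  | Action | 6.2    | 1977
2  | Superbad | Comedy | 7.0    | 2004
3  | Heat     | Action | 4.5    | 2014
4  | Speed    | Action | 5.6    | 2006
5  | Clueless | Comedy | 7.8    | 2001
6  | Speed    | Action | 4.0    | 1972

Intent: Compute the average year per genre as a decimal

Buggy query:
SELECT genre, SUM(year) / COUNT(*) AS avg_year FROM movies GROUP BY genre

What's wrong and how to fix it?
Bug: Both operands are integers, so '/' performs integer division and truncates

Fix: Cast one side to REAL so the division keeps the fractional part

Corrected query:
SELECT genre, SUM(year) * 1.0 / COUNT(*) AS avg_year FROM movies GROUP BY genre

Result:
genre  | avg_year
-------+---------
Action | 1992.25 
Comedy | 2002.5  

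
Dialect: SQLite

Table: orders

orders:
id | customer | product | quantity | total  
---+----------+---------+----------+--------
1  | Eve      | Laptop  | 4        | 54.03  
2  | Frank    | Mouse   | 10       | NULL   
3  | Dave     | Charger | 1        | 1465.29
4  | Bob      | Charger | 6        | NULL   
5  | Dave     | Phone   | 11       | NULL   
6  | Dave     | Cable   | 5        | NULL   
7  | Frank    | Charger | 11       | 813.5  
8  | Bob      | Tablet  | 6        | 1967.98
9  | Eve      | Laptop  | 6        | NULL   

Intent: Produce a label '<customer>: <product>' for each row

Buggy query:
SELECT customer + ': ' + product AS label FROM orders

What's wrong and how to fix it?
Bug: '+' is numeric addition; on text columns SQLite converts them to 0 instead of concatenating

Fix: Use the || operator for string concatenation

Corrected query:
SELECT customer || ': ' || product AS label FROM orders

Result:
label         
--------------
Eve: Laptop   
Frank: Mouse  
Dave: Charger 
Bob: Charger  
Dave: Phone   
Dave: Cable   
Frank: Charger
Bob: Tablet   
Eve: Laptop   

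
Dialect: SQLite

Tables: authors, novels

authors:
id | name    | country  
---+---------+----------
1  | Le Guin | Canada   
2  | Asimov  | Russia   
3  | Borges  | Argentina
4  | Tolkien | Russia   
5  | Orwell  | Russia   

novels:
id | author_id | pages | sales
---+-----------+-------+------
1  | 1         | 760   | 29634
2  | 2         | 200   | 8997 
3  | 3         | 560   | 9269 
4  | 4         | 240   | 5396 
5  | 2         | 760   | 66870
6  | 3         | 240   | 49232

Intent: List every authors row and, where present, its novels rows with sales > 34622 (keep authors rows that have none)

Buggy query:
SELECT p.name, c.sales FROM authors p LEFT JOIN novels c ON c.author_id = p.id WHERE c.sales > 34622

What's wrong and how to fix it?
Bug: Filtering c.sales in WHERE discards the NULL rows produced by LEFT JOIN, turning it into an inner join

Fix: Move the right-table condition into the ON clause so unmatched parents are kept

Corrected query:
SELECT p.name, c.sales FROM authors p LEFT JOIN novels c ON c.author_id = p.id AND c.sales > 34622

Result:
name    | sales
--------+------
Le Guin | NULL 
Asimov  | 66870
Borges  | 49232
Tolkien | NULL 
Orwell  | NULL 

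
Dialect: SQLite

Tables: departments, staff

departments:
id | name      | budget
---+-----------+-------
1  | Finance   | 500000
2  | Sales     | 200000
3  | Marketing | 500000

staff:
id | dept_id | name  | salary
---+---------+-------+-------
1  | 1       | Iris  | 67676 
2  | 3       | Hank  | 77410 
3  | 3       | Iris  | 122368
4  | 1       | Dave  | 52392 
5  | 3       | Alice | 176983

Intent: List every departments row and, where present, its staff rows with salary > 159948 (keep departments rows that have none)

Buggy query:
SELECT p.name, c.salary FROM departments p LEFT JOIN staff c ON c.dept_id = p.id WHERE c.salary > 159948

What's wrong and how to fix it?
Bug: Filtering c.salary in WHERE discards the NULL rows produced by LEFT JOIN, turning it into an inner join

Fix: Move the right-table condition into the ON clause so unmatched parents are kept

Corrected query:
SELECT p.name, c.salary FROM departments p LEFT JOIN staff c ON c.dept_id = p.id AND c.salary > 159948

Result:
name      | salary
----------+-------
Finance   | NULL  
Sales     | NULL  
Marketing | 176983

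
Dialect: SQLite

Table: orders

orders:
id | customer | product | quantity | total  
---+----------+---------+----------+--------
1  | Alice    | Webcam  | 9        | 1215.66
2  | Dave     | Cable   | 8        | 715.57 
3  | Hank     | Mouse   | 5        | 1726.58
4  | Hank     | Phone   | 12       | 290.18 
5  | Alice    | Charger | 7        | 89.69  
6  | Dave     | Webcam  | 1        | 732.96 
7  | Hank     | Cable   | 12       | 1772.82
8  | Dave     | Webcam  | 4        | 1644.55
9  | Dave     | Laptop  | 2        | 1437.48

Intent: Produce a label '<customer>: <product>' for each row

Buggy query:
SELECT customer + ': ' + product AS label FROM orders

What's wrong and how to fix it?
Bug: SQLite uses || for string concatenation; + coerces text to numbers (yielding 0)

Fix: Replace + with || to concatenate text

Corrected query:
SELECT customer || ': ' || product AS label FROM orders

Result:
label         
--------------
Alice: Webcam 
Dave: Cable   
Hank: Mouse   
Hank: Phone   
Alice: Charger
Dave: Webcam  
Hank: Cable   
Dave: Webcam  
Dave: Laptop  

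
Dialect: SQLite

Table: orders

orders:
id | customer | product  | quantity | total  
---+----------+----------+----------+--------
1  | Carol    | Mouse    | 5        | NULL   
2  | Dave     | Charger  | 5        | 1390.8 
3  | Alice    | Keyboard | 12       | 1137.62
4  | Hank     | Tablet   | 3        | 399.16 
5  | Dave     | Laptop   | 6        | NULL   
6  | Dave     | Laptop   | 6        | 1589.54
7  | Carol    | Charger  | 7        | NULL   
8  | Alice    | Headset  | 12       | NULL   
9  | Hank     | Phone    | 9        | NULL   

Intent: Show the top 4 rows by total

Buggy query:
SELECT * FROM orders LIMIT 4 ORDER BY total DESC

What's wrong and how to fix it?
Bug: ORDER BY cannot follow LIMIT; LIMIT is the final clause

Fix: Sort with ORDER BY, then apply LIMIT

Corrected query:
SELECT * FROM orders ORDER BY total DESC LIMIT 4

Result:
id | customer | product  | quantity | total  
---+----------+----------+----------+--------
6  | Dave     | Laptop   | 6        | 1589.54
2  | Dave     | Charger  | 5        | 1390.8 
3  | Alice    | Keyboard | 12       | 1137.62
4  | Hank     | Tablet   | 3        | 399.16 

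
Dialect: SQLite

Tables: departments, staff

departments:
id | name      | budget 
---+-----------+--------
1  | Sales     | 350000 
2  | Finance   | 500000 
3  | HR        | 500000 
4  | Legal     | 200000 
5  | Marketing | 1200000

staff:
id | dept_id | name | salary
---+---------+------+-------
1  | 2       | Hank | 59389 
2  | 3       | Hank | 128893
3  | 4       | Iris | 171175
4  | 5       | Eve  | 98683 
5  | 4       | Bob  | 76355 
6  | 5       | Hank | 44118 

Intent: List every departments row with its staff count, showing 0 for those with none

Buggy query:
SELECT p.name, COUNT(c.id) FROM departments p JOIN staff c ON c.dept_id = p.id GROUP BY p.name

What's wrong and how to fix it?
Bug: An inner join excludes parents with zero children

Fix: Use LEFT JOIN so parents without children still appear (COUNT(c.id) gives 0)

Corrected query:
SELECT p.name, COUNT(c.id) FROM departments p LEFT JOIN staff c ON c.dept_id = p.id GROUP BY p.name

Result:
name      | COUNT(c.id)
----------+------------
Finance   | 1          
HR        | 1          
Legal     | 2          
Marketing | 2          
Sales     | 0          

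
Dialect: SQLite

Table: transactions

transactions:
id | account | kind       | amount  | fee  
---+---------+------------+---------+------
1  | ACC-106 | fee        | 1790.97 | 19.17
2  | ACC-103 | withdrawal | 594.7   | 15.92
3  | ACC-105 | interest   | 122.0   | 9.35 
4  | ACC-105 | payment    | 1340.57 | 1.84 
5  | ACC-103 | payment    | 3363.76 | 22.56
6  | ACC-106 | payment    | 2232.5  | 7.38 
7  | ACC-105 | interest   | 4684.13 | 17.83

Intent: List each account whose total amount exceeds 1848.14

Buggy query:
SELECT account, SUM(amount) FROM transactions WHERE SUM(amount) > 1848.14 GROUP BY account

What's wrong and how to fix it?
Bug: Aggregate functions cannot appear in a WHERE clause

Fix: Use HAVING (which filters groups after aggregation) instead of WHERE

Corrected query:
SELECT account, SUM(amount) FROM transactions GROUP BY account HAVING SUM(amount) > 1848.14

Result:
account | SUM(amount)
--------+------------
ACC-103 | 3958.46    
ACC-105 | 6146.7     
ACC-106 | 4023.47    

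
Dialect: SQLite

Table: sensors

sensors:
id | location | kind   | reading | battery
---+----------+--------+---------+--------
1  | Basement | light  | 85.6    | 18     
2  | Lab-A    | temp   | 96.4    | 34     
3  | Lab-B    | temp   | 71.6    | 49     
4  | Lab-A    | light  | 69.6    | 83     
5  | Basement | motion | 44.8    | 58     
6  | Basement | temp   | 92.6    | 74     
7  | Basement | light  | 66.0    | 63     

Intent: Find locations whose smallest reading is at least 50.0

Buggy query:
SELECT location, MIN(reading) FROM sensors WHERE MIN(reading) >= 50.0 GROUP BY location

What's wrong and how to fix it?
Bug: Aggregates like MIN are computed per group after WHERE runs

Fix: Use HAVING for the per-group MIN condition

Corrected query:
SELECT location, MIN(reading) FROM sensors GROUP BY location HAVING MIN(reading) >= 50.0

Result:
location | MIN(reading)
---------+-------------
Lab-A    | 69.6        
Lab-B    | 71.6        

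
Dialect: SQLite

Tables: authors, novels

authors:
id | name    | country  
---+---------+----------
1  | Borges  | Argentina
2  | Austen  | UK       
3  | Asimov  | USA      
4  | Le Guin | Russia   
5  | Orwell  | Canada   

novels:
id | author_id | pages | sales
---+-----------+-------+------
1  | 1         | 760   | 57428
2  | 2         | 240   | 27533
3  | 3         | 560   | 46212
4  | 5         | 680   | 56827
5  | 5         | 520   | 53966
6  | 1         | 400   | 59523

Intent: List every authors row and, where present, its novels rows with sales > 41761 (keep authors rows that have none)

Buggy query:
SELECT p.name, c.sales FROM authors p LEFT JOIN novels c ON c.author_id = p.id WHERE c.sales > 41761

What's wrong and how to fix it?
Bug: Filtering c.sales in WHERE discards the NULL rows produced by LEFT JOIN, turning it into an inner join

Fix: Move the right-table condition into the ON clause so unmatched parents are kept

Corrected query:
SELECT p.name, c.sales FROM authors p LEFT JOIN novels c ON c.author_id = p.id AND c.sales > 41761

Result:
name    | sales
--------+------
Borges  | 57428
Borges  | 59523
Austen  | NULL 
Asimov  | 46212
Le Guin | NULL 
Orwell  | 53966
Orwell  | 56827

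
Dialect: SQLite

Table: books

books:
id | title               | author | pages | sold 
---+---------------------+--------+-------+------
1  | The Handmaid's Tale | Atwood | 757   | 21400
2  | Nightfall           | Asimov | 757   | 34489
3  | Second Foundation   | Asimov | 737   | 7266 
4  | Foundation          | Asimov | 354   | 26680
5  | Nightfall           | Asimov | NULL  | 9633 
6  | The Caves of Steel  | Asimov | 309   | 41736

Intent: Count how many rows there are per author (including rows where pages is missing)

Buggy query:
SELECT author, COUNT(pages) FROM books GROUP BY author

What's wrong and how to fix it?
Bug: COUNT(column) counts non-NULL values only; rows with NULL pages aren't counted

Fix: Replace COUNT(pages) with COUNT(*)

Corrected query:
SELECT author, COUNT(*) FROM books GROUP BY author

Result:
author | COUNT(*)
-------+---------
Asimov | 5       
Atwood | 1       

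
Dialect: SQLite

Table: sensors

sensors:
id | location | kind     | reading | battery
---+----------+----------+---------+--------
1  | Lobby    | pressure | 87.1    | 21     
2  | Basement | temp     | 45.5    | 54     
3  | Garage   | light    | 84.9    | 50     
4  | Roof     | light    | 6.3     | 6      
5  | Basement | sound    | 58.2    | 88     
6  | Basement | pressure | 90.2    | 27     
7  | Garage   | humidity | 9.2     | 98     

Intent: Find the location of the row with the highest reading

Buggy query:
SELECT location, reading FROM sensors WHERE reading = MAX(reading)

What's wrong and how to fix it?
Bug: WHERE is evaluated per row; an aggregate over the whole table isn't defined there

Fix: Use a subquery: WHERE reading = (SELECT MAX(reading) FROM sensors)

Corrected query:
SELECT location, reading FROM sensors WHERE reading = (SELECT MAX(reading) FROM sensors)

Result:
location | reading
---------+--------
Basement | 90.2   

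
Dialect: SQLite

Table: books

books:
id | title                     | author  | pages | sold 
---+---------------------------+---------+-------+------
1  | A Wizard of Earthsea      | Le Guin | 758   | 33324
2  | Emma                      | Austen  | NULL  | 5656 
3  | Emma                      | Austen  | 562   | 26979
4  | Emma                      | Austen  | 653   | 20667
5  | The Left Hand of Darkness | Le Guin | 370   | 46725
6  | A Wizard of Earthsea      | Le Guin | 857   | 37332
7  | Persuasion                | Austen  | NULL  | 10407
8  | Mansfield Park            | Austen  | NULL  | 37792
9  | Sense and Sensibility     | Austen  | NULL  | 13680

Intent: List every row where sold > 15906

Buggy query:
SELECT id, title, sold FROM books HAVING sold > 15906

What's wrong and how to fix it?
Bug: This is a non-aggregate query (no GROUP BY, no aggregates), so in SQLite the HAVING clause is invalid here; a row-level condition belongs in WHERE

Fix: Use WHERE for row-level filtering

Corrected query:
SELECT id, title, sold FROM books WHERE sold > 15906

Result:
id | title                     | sold 
---+---------------------------+------
1  | A Wizard of Earthsea      | 33324
3  | Emma                      | 26979
4  | Emma                      | 20667
5  | The Left Hand of Darkness | 46725
6  | A Wizard of Earthsea      | 37332
8  | Mansfield Park            | 37792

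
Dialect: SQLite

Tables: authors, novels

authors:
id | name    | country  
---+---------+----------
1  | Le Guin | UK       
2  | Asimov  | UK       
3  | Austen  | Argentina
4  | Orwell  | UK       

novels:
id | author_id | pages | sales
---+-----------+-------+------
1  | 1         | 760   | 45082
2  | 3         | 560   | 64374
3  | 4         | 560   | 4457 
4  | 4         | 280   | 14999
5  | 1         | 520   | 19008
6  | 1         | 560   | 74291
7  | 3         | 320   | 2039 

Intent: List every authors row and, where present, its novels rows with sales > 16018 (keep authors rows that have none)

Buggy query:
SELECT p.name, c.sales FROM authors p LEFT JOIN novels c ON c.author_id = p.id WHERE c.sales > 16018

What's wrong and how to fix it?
Bug: Filtering c.sales in WHERE discards the NULL rows produced by LEFT JOIN, turning it into an inner join

Fix: Move the right-table condition into the ON clause so unmatched parents are kept

Corrected query:
SELECT p.name, c.sales FROM authors p LEFT JOIN novels c ON c.author_id = p.id AND c.sales > 16018

Result:
name    | sales
--------+------
Le Guin | 19008
Le Guin | 45082
Le Guin | 74291
Asimov  | NULL 
Austen  | 64374
Orwell  | NULL 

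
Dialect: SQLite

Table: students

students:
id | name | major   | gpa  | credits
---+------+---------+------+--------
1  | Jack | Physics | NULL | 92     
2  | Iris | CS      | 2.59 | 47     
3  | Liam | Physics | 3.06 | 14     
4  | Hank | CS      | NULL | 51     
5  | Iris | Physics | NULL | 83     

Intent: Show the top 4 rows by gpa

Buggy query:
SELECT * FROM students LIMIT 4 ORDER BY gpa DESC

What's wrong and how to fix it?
Bug: ORDER BY cannot follow LIMIT; LIMIT is the final clause

Fix: Sort with ORDER BY, then apply LIMIT

Corrected query:
SELECT * FROM students ORDER BY gpa DESC LIMIT 4

Result:
id | name | major   | gpa  | credits
---+------+---------+------+--------
3  | Liam | Physics | 3.06 | 14     
2  | Iris | CS      | 2.59 | 47     
1  | Jack | Physics | NULL | 92     
4  | Hank | CS      | NULL | 51     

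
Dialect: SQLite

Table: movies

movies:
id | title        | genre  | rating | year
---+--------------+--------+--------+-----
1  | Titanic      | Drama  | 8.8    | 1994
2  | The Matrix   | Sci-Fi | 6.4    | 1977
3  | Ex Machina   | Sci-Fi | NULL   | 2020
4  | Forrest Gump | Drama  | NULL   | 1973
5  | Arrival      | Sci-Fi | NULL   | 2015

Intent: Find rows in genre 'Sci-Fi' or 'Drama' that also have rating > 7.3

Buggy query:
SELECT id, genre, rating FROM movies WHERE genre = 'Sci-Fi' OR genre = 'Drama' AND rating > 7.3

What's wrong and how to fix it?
Bug: Without parentheses, AND is evaluated before OR, so the rating filter only applies to the 'Drama' branch

Fix: Add parentheses around the OR so the AND applies to both alternatives

Corrected query:
SELECT id, genre, rating FROM movies WHERE (genre = 'Sci-Fi' OR genre = 'Drama') AND rating > 7.3

Result:
id | genre | rating
---+-------+-------
1  | Drama | 8.8   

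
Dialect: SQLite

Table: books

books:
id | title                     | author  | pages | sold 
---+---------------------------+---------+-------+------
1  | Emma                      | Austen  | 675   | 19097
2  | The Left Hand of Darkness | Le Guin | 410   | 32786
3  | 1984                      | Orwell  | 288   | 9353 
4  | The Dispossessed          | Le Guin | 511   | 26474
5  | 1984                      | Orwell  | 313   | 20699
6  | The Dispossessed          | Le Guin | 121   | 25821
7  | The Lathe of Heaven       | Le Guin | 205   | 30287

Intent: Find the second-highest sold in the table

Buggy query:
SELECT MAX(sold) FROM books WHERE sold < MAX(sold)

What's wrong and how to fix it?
Bug: MAX(sold) on the right of the comparison is an aggregate-in-WHERE error

Fix: Put the inner MAX in a scalar subquery

Corrected query:
SELECT MAX(sold) FROM books WHERE sold < (SELECT MAX(sold) FROM books)

Result:
MAX(sold)
---------
30287    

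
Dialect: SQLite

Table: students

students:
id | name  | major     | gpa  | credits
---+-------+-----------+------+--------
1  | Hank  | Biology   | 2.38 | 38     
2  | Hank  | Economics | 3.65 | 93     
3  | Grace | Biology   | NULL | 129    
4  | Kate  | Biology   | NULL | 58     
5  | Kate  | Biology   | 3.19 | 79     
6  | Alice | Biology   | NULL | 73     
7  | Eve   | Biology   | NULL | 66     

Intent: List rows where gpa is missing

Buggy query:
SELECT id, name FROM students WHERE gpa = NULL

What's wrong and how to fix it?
Bug: Comparing to NULL with '=' never matches; NULL = NULL is unknown, not true

Fix: Use IS NULL to test for NULL

Corrected query:
SELECT id, name FROM students WHERE gpa IS NULL

Result:
id | name 
---+------
3  | Grace
4  | Kate 
6  | Alice
7  | Eve  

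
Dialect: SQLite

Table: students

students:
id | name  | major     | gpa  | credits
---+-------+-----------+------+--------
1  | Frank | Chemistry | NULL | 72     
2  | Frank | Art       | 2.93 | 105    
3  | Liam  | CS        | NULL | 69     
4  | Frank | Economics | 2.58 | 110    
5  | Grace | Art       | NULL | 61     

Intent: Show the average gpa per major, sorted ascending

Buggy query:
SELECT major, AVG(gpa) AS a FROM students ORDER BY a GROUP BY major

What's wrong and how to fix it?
Bug: GROUP BY must precede ORDER BY

Fix: Reorder: SELECT … FROM … GROUP BY … ORDER BY …

Corrected query:
SELECT major, AVG(gpa) AS a FROM students GROUP BY major ORDER BY a

Result:
major     | a   
----------+-----
CS        | NULL
Chemistry | NULL
Economics | 2.58
Art       | 2.93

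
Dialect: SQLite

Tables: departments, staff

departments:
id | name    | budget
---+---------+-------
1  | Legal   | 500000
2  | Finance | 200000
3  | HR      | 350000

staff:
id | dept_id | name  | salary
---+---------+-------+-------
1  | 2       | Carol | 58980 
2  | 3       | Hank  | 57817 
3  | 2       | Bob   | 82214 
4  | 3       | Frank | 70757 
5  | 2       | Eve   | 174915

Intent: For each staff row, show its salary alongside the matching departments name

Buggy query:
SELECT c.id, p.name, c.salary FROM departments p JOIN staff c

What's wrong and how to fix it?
Bug: JOIN with no ON clause produces a cartesian product; every staff row pairs with every departments row

Fix: Add ON c.dept_id = p.id to the JOIN

Corrected query:
SELECT c.id, p.name, c.salary FROM departments p JOIN staff c ON c.dept_id = p.id

Result:
id | name    | salary
---+---------+-------
1  | Finance | 58980 
2  | HR      | 57817 
3  | Finance | 82214 
4  | HR      | 70757 
5  | Finance | 174915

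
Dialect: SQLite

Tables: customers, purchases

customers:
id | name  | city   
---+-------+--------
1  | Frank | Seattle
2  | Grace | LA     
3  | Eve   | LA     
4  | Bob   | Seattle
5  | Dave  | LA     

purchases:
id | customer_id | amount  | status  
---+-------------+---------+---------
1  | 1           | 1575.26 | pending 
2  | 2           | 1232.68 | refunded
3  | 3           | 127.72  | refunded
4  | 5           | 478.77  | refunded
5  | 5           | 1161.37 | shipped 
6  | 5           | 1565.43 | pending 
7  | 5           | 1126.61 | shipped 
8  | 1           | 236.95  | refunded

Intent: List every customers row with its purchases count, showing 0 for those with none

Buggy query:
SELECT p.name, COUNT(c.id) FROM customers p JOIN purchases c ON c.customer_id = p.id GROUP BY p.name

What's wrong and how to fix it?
Bug: An inner join excludes parents with zero children

Fix: Switch to LEFT JOIN to retain unmatched parent rows

Corrected query:
SELECT p.name, COUNT(c.id) FROM customers p LEFT JOIN purchases c ON c.customer_id = p.id GROUP BY p.name

Result:
name  | COUNT(c.id)
------+------------
Bob   | 0          
Dave  | 4          
Eve   | 1          
Frank | 2          
Grace | 1          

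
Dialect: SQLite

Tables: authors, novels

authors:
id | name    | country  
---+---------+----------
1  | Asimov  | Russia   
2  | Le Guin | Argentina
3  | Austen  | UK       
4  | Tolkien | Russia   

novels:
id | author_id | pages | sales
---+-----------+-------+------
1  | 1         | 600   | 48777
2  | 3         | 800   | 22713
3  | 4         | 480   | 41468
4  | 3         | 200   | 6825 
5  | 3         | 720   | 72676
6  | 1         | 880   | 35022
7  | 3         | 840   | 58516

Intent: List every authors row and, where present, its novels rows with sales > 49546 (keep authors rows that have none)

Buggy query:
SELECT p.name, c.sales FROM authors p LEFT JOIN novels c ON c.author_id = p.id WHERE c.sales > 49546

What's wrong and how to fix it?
Bug: A WHERE condition on the right-hand table after LEFT JOIN drops unmatched parents

Fix: Put 'c.sales > 49546' in the JOIN's ON clause instead of WHERE

Corrected query:
SELECT p.name, c.sales FROM authors p LEFT JOIN novels c ON c.author_id = p.id AND c.sales > 49546

Result:
name    | sales
--------+------
Asimov  | NULL 
Le Guin | NULL 
Austen  | 58516
Austen  | 72676
Tolkien | NULL 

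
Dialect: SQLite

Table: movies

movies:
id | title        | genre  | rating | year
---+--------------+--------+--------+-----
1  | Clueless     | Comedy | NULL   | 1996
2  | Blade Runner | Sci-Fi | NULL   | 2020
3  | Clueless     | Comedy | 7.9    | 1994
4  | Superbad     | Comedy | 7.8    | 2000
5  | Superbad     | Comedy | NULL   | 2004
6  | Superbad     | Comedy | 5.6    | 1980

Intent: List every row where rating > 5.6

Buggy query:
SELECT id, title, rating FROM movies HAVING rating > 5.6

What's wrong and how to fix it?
Bug: This is a non-aggregate query (no GROUP BY, no aggregates), so in SQLite the HAVING clause is invalid here; a row-level condition belongs in WHERE

Fix: Use WHERE for row-level filtering

Corrected query:
SELECT id, title, rating FROM movies WHERE rating > 5.6

Result:
id | title    | rating
---+----------+-------
3  | Clueless | 7.9   
4  | Superbad | 7.8   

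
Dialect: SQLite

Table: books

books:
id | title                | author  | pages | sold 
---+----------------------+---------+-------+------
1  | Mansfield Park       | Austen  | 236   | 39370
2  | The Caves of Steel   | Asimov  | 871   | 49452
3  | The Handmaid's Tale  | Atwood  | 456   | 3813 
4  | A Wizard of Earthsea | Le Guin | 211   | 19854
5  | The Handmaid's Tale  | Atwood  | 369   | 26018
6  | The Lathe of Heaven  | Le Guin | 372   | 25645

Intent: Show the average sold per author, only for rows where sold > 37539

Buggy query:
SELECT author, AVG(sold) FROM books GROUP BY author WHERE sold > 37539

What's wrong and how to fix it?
Bug: WHERE cannot follow GROUP BY

Fix: Move the WHERE clause before GROUP BY

Corrected query:
SELECT author, AVG(sold) FROM books WHERE sold > 37539 GROUP BY author

Result:
author | AVG(sold)
-------+----------
Asimov | 49452    
Austen | 39370    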